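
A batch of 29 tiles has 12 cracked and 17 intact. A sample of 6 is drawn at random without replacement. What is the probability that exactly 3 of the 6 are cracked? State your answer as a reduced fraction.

7480/23751

There are C(29,6) = 475020 ways to choose 6 from 29.
Selections with exactly 3 cracked: choose 3 of the 12 cracked and 3 of the 17 intact, C(12,3)·C(17,3) = 220·680 = 149600.
Probability = 149600/475020 = 7480/23751.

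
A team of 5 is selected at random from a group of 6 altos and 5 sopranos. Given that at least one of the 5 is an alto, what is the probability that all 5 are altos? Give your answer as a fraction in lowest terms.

Work in counts. Selections with at least one alto: C(11,5) − C(5,5) = 462 − 1 = 461.
Of those, selections where all 5 are altos: C(6,5) = 6.
Conditional probability = 6/461.

6/461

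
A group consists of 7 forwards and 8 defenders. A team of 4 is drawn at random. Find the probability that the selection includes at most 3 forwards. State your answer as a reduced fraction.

Total selections: C(15,4) = 1365.
The complement is exactly 4 forwards: C(7,4)·C(8,0) = 35.
Probability = 1 − 35/1365 = 1330/1365 = 38/39.

38/39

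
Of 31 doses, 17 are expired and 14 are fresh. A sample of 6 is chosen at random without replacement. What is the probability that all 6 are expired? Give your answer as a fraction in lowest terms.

There are C(31,6) = 736281 possible selections.
Selections with all expired: C(17,6) = 12376.
Probability = 12376/736281 = 136/8091.

136/8091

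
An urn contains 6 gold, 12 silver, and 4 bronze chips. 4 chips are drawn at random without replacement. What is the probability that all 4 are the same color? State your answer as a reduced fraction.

There are C(22,4) = 7315 ways to draw 4 chips.
All same color: C(6,4) + C(12,4) + C(4,4) = 15 + 495 + 1 = 511.
Probability = 511/7315 = 73/1045.

73/1045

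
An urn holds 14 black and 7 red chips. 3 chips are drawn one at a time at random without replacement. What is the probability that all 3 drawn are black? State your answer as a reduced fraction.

26/95

Multiply the conditional probabilities at each draw: 14/21 · 13/20 · 12/19 = 2184/7980 = 26/95.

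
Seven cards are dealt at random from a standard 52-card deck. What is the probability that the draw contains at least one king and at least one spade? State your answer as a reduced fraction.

53122231/133784560

There are C(52,7) = 133784560 possible draws.
By inclusion-exclusion on the complements, draws missing all kings or all spades: C(48,7) + C(39,7) − C(36,7) = 73629072 + 15380937 − 8347680 = 80662329.
So draws with at least one of each: 133784560 − 80662329 = 53122231, probability 53122231/133784560.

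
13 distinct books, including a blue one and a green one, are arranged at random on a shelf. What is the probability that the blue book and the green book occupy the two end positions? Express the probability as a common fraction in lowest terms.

There are 13! = 6227020800 arrangements.
Place the blue book and the green book at the ends in 2 ways, arrange the remaining 11 in 11! = 39916800 ways: 2·39916800 = 79833600.
Probability = 79833600/6227020800 = 1/78.

1/78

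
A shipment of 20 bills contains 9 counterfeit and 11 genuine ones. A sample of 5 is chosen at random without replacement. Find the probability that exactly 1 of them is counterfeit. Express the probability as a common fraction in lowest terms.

There are C(20,5) = 15504 ways to choose 5 from 20.
Selections with exactly 1 counterfeit: choose 1 of the 9 counterfeit and 4 of the 11 genuine, C(9,1)·C(11,4) = 9·330 = 2970.
Probability = 2970/15504 = 495/2584.

495/2584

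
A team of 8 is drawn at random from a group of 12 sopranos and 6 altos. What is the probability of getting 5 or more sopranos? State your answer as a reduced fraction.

353/442

Total selections: C(18,8) = 43758.
Count the complement (fewer than 5 sopranos): C(12,2)·C(6,6) + C(12,3)·C(6,5) + C(12,4)·C(6,4) = 66 + 1320 + 7425 = 8811.
Probability = 1 − 8811/43758 = 34947/43758 = 353/442.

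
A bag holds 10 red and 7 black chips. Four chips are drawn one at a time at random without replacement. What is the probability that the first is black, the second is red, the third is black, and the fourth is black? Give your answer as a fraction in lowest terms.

Multiply the conditional probabilities at each draw: 7/17 · 10/16 · 6/15 · 5/14 = 2100/57120 = 5/136.

5/136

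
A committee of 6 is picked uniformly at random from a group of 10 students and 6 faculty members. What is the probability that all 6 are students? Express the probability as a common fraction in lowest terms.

15/572

There are C(16,6) = 8008 possible selections.
Selections with all students: C(10,6) = 210.
Probability = 210/8008 = 15/572.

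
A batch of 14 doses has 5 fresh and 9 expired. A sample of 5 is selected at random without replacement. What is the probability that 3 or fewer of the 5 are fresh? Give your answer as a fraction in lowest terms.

978/1001

There are C(14,5) = 2002 ways to choose the 5.
Count the complement (more than 3 fresh): C(5,4)·C(9,1) + C(5,5)·C(9,0) = 45 + 1 = 46.
Probability = 1 − 46/2002 = 1956/2002 = 978/1001.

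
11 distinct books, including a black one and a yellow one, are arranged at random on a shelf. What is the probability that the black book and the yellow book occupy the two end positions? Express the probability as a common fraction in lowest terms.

There are 11! = 39916800 arrangements.
Place the black book and the yellow book at the ends in 2 ways, arrange the remaining 9 in 9! = 362880 ways: 2·362880 = 725760.
Probability = 725760/39916800 = 1/55.

1/55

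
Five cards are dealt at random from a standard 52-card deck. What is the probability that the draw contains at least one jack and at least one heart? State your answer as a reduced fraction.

There are C(52,5) = 2598960 possible draws.
By inclusion-exclusion on the complements, draws missing all jacks or all hearts: C(48,5) + C(39,5) − C(36,5) = 1712304 + 575757 − 376992 = 1911069.
So draws with at least one of each: 2598960 − 1911069 = 687891, probability 687891/2598960 = 229297/866320.

229297/866320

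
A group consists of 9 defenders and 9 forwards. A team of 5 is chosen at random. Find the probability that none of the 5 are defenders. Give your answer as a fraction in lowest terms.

1/68

There are C(18,5) = 8568 possible selections.
Selections with no defenders (all forwards): C(9,5) = 126.
Probability = 126/8568 = 1/68.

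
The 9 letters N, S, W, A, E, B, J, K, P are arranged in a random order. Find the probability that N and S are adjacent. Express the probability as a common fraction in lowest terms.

2/9

There are 9! = 362880 arrangements.
Treat N and S as a block: 8! arrangements of the blocks × 2 orders within the block = 2·40320 = 80640.
Probability = 80640/362880 = 2/9.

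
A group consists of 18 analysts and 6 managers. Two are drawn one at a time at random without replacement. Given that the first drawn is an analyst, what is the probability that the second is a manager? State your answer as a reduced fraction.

6/23

After removing one analyst, 23 remain: 17 analysts and 6 managers.
So the probability the next is a manager is 6/23.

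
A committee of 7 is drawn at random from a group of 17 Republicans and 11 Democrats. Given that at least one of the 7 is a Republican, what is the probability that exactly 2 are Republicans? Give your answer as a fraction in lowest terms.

Work in counts. Selections with at least one Republican: C(28,7) − C(11,7) = 1184040 − 330 = 1183710.
Of those, selections where exactly 2 are Republicans: C(17,2)·C(11,5) = 136·462 = 62832.
Conditional probability = 62832/1183710 = 56/1055.

56/1055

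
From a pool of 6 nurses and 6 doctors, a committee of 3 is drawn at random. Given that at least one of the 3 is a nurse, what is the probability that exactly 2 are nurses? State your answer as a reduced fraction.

Work in counts. Selections with at least one nurse: C(12,3) − C(6,3) = 220 − 20 = 200.
Of those, selections where exactly 2 are nurses: C(6,2)·C(6,1) = 15·6 = 90.
Conditional probability = 90/200 = 9/20.

9/20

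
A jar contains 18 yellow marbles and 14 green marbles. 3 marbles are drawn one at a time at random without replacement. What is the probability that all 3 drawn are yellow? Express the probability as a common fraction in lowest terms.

51/310

Multiply the conditional probabilities at each draw: 18/32 · 17/31 · 16/30 = 4896/29760 = 51/310.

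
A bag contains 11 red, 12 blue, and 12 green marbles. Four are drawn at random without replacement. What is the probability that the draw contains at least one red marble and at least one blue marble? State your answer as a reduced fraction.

1517/2380

There are C(35,4) = 52360 possible draws.
By inclusion-exclusion on the complements, draws missing all red or all blue: C(24,4) + C(23,4) − C(12,4) = 10626 + 8855 − 495 = 18986.
So draws with at least one of each: 52360 − 18986 = 33374, probability 33374/52360 = 1517/2380.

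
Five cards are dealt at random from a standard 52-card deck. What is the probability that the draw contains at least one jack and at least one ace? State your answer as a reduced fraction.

There are C(52,5) = 2598960 possible draws.
By inclusion-exclusion on the complements, draws missing all jacks or all aces: C(48,5) + C(48,5) − C(44,5) = 1712304 + 1712304 − 1086008 = 2338600.
So draws with at least one of each: 2598960 − 2338600 = 260360, probability 260360/2598960 = 6509/64974.

6509/64974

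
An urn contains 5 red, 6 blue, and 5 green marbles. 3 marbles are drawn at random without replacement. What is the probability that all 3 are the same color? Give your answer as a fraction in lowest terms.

There are C(16,3) = 560 ways to draw 3 marbles.
All same color: C(5,3) + C(6,3) + C(5,3) = 10 + 20 + 10 = 40.
Probability = 40/560 = 1/14.

1/14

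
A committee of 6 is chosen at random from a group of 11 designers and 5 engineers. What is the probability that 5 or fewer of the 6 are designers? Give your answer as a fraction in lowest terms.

There are C(16,6) = 8008 ways to choose the 6.
The complement is exactly 6 designers: C(11,6)·C(5,0) = 462.
Probability = 1 − 462/8008 = 7546/8008 = 49/52.

49/52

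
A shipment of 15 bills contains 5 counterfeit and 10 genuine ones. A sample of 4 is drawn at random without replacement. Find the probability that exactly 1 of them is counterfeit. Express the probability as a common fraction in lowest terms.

40/91

There are C(15,4) = 1365 ways to choose 4 from 15.
Selections with exactly 1 counterfeit: choose 1 of the 5 counterfeit and 3 of the 10 genuine, C(5,1)·C(10,3) = 5·120 = 600.
Probability = 600/1365 = 40/91.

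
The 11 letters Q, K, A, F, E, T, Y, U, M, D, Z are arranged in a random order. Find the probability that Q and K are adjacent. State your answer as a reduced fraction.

2/11

There are 11! = 39916800 arrangements.
Treat Q and K as a block: 10! arrangements of the blocks × 2 orders within the block = 2·3628800 = 7257600.
Probability = 7257600/39916800 = 2/11.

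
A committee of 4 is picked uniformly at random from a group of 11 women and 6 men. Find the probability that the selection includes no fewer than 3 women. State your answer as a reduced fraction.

There are C(17,4) = 2380 ways to choose the 4.
Favorable selections (no fewer than 3 women): C(11,3)·C(6,1) + C(11,4)·C(6,0) = 990 + 330 = 1320.
Probability = 1320/2380 = 66/119.

66/119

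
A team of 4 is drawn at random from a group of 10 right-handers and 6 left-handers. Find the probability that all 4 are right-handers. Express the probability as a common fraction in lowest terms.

3/26

There are C(16,4) = 1820 possible selections.
Selections with all right-handers: C(10,4) = 210.
Probability = 210/1820 = 3/26.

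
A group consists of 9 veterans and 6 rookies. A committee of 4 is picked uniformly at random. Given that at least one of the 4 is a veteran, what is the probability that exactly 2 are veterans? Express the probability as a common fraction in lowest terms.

Work in counts. Selections with at least one veteran: C(15,4) − C(6,4) = 1365 − 15 = 1350.
Of those, selections where exactly 2 are veterans: C(9,2)·C(6,2) = 36·15 = 540.
Conditional probability = 540/1350 = 2/5.

2/5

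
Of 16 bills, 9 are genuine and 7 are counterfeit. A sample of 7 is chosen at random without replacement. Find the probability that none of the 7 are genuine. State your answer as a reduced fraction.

There are C(16,7) = 11440 possible selections.
Selections with no genuine (all counterfeit): C(7,7) = 1.
Probability = 1/11440.

1/11440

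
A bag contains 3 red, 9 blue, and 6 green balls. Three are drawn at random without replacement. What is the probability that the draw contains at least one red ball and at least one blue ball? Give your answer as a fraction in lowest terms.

There are C(18,3) = 816 possible draws.
By inclusion-exclusion on the complements, draws missing all red or all blue: C(15,3) + C(9,3) − C(6,3) = 455 + 84 − 20 = 519.
So draws with at least one of each: 816 − 519 = 297, probability 297/816 = 99/272.

99/272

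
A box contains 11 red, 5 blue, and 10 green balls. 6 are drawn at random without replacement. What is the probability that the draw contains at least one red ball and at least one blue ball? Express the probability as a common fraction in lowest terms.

171/230

There are C(26,6) = 230230 possible draws.
By inclusion-exclusion on the complements, draws missing all red or all blue: C(15,6) + C(21,6) − C(10,6) = 5005 + 54264 − 210 = 59059.
So draws with at least one of each: 230230 − 59059 = 171171, probability 171171/230230 = 171/230.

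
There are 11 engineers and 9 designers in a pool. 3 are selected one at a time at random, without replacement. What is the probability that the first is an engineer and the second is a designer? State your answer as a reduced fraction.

99/380

Multiply the conditional probabilities at each draw: 11/20 · 9/19 = 99/380.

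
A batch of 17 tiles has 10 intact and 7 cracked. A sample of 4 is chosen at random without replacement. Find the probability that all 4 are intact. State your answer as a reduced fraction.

3/34

There are C(17,4) = 2380 possible selections.
Selections with all intact: C(10,4) = 210.
Probability = 210/2380 = 3/34.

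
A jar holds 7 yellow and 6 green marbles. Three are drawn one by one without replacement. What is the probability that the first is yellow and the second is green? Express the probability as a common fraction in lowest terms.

7/26

Multiply the conditional probabilities at each draw: 7/13 · 6/12 = 42/156 = 7/26.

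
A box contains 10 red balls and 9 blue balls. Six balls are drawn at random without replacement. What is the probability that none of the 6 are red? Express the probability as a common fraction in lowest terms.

1/323

There are C(19,6) = 27132 possible selections.
Selections with no red (all blue): C(9,6) = 84.
Probability = 84/27132 = 1/323.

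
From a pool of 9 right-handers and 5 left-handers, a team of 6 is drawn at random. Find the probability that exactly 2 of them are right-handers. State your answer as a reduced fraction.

Total number of selections: C(14,6) = 3003.
Selections with exactly 2 right-handers: choose 2 of the 9 right-handers and 4 of the 5 left-handers, C(9,2)·C(5,4) = 36·5 = 180.
Probability = 180/3003 = 60/1001.

60/1001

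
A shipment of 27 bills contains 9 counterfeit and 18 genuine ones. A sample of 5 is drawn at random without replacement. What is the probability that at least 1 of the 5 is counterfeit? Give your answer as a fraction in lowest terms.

4009/4485

Total selections: C(27,5) = 80730.
The complement is all 5 are genuine: C(18,5) = 8568.
Probability = 1 − 8568/80730 = 72162/80730 = 4009/4485.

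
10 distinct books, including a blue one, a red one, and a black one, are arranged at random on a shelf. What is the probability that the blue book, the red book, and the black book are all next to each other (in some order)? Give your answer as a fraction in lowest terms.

There are 10! = 3628800 arrangements.
Treat the three as one block: 8! placements × 3! orders within the block = 40320·6 = 241920.
Probability = 241920/3628800 = 1/15.

1/15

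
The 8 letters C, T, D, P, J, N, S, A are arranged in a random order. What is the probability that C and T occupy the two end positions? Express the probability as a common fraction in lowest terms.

1/28

There are 8! = 40320 arrangements.
Place C and T at the ends in 2 ways, arrange the remaining 6 in 6! = 720 ways: 2·720 = 1440.
Probability = 1440/40320 = 1/28.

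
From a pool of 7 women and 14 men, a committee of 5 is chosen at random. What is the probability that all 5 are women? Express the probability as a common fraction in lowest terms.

1/969

There are C(21,5) = 20349 possible selections.
Selections with all women: C(7,5) = 21.
Probability = 21/20349 = 1/969.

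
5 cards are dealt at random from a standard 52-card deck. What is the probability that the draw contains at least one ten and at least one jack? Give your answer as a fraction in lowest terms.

There are C(52,5) = 2598960 possible draws.
By inclusion-exclusion on the complements, draws missing all tens or all jacks: C(48,5) + C(48,5) − C(44,5) = 1712304 + 1712304 − 1086008 = 2338600.
So draws with at least one of each: 2598960 − 2338600 = 260360, probability 260360/2598960 = 6509/64974.

6509/64974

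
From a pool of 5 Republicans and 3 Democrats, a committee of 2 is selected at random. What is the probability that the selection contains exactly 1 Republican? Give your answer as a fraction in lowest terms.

15/28

Total number of selections: C(8,2) = 28.
Selections with exactly 1 Republican: choose 1 of the 5 Republicans and 1 of the 3 Democrats, C(5,1)·C(3,1) = 5·3 = 15.
Probability = 15/28.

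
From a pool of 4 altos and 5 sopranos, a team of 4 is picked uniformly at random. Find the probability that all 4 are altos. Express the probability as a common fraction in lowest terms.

There are C(9,4) = 126 possible selections.
Selections with all altos: C(4,4) = 1.
Probability = 1/126.

1/126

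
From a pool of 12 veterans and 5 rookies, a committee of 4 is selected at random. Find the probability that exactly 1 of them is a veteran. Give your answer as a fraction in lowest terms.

The sample space is all 4-subsets of the 17: C(17,4) = 2380.
Selections with exactly 1 veteran: choose 1 of the 12 veterans and 3 of the 5 rookies, C(12,1)·C(5,3) = 12·10 = 120.
Probability = 120/2380 = 6/119.

6/119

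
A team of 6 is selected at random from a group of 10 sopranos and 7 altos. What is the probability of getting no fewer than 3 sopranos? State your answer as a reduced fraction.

Total selections: C(17,6) = 12376.
Favorable selections (no fewer than 3 sopranos): C(10,3)·C(7,3) + C(10,4)·C(7,2) + C(10,5)·C(7,1) + C(10,6)·C(7,0) = 4200 + 4410 + 1764 + 210 = 10584.
Probability = 10584/12376 = 189/221.

189/221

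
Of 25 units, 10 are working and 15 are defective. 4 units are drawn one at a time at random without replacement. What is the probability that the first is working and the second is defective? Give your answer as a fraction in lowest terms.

Multiply the conditional probabilities at each draw: 10/25 · 15/24 = 150/600 = 1/4.

1/4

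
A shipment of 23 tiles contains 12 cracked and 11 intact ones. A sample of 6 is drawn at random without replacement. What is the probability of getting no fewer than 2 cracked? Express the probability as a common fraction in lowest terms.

Total selections: C(23,6) = 100947.
Count the complement (fewer than 2 cracked): C(12,0)·C(11,6) + C(12,1)·C(11,5) = 462 + 5544 = 6006.
Probability = 1 − 6006/100947 = 94941/100947 = 411/437.

411/437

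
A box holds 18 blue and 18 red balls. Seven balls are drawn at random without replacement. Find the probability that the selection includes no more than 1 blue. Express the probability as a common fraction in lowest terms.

299/6820

Total selections: C(36,7) = 8347680.
Favorable selections (no more than 1 blue): C(18,0)·C(18,7) + C(18,1)·C(18,6) = 31824 + 334152 = 365976.
Probability = 365976/8347680 = 299/6820.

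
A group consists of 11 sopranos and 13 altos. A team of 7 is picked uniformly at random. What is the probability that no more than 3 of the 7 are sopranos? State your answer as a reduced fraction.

There are C(24,7) = 346104 ways to choose the 7.
Favorable selections (no more than 3 sopranos): C(11,0)·C(13,7) + C(11,1)·C(13,6) + C(11,2)·C(13,5) + C(11,3)·C(13,4) = 1716 + 18876 + 70785 + 117975 = 209352.
Probability = 209352/346104 = 793/1311.

793/1311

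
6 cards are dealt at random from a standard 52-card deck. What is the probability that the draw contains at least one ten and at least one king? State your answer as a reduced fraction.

There are C(52,6) = 20358520 possible draws.
By inclusion-exclusion on the complements, draws missing all tens or all kings: C(48,6) + C(48,6) − C(44,6) = 12271512 + 12271512 − 7059052 = 17483972.
So draws with at least one of each: 20358520 − 17483972 = 2874548, probability 2874548/20358520 = 718637/5089630.

718637/5089630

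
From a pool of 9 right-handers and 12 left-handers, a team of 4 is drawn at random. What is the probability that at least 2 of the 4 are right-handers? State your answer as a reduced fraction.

78/133

Total selections: C(21,4) = 5985.
Count the complement (fewer than 2 right-handers): C(9,0)·C(12,4) + C(9,1)·C(12,3) = 495 + 1980 = 2475.
Probability = 1 − 2475/5985 = 3510/5985 = 78/133.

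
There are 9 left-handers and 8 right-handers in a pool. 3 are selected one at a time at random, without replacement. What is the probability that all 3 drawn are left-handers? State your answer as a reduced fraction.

21/170

Multiply the conditional probabilities at each draw: 9/17 · 8/16 · 7/15 = 504/4080 = 21/170.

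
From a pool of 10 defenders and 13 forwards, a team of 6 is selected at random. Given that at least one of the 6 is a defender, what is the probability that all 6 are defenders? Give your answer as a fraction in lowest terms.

70/33077

Work in counts. Selections with at least one defender: C(23,6) − C(13,6) = 100947 − 1716 = 99231.
Of those, selections where all 6 are defenders: C(10,6) = 210.
Conditional probability = 210/99231 = 70/33077.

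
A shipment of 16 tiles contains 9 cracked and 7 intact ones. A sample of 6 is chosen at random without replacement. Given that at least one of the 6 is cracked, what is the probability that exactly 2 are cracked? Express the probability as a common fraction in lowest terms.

20/127

Work in counts. Selections with at least one cracked: C(16,6) − C(7,6) = 8008 − 7 = 8001.
Of those, selections where exactly 2 are cracked: C(9,2)·C(7,4) = 36·35 = 1260.
Conditional probability = 1260/8001 = 20/127.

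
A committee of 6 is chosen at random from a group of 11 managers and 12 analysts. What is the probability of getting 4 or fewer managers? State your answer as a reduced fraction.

411/437

There are C(23,6) = 100947 ways to choose the 6.
Count the complement (more than 4 managers): C(11,5)·C(12,1) + C(11,6)·C(12,0) = 5544 + 462 = 6006.
Probability = 1 − 6006/100947 = 94941/100947 = 411/437.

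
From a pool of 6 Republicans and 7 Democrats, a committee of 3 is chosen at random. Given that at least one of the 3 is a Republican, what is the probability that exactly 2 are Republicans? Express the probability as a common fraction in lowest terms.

Work in counts. Selections with at least one Republican: C(13,3) − C(7,3) = 286 − 35 = 251.
Of those, selections where exactly 2 are Republicans: C(6,2)·C(7,1) = 15·7 = 105.
Conditional probability = 105/251.

105/251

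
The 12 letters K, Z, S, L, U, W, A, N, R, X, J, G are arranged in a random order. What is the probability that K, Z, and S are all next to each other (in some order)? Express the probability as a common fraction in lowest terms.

1/22

There are 12! = 479001600 arrangements.
Treat the three as one block: 10! placements × 3! orders within the block = 3628800·6 = 21772800.
Probability = 21772800/479001600 = 1/22.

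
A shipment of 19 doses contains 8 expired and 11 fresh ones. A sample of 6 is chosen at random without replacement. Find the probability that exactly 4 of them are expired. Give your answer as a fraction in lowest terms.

There are C(19,6) = 27132 ways to choose 6 from 19.
Selections with exactly 4 expired: choose 4 of the 8 expired and 2 of the 11 fresh, C(8,4)·C(11,2) = 70·55 = 3850.
Probability = 3850/27132 = 275/1938.

275/1938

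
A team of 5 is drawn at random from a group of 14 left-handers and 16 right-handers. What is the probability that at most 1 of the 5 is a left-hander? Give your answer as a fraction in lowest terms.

Total selections: C(30,5) = 142506.
Favorable selections (at most 1 left-hander): C(14,0)·C(16,5) + C(14,1)·C(16,4) = 4368 + 25480 = 29848.
Probability = 29848/142506 = 164/783.

164/783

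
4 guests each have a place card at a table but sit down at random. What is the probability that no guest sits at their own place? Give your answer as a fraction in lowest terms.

3/8

There are 4! = 24 seatings.
By inclusion-exclusion, seatings with no fixed points: C(4,0)·4! − C(4,1)·3! + C(4,2)·2! − C(4,3)·1! + C(4,4)·0! = 9.
Probability = 9/24 = 3/8.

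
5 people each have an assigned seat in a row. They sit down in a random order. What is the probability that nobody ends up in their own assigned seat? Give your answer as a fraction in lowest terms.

There are 5! = 120 seatings.
By inclusion-exclusion, seatings with no fixed points: C(5,0)·5! − C(5,1)·4! + C(5,2)·3! − C(5,3)·2! + C(5,4)·1! − C(5,5)·0! = 44.
Probability = 44/120 = 11/30.

11/30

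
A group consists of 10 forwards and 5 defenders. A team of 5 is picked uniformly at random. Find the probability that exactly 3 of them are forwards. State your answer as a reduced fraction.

The sample space is all 5-subsets of the 15: C(15,5) = 3003.
Selections with exactly 3 forwards: choose 3 of the 10 forwards and 2 of the 5 defenders, C(10,3)·C(5,2) = 120·10 = 1200.
Probability = 1200/3003 = 400/1001.

400/1001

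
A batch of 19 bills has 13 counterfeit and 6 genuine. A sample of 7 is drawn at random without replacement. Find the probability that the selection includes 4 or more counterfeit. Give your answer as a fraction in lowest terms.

3509/3876

There are C(19,7) = 50388 ways to choose the 7.
Count the complement (fewer than 4 counterfeit): C(13,1)·C(6,6) + C(13,2)·C(6,5) + C(13,3)·C(6,4) = 13 + 468 + 4290 = 4771.
Probability = 1 − 4771/50388 = 45617/50388 = 3509/3876.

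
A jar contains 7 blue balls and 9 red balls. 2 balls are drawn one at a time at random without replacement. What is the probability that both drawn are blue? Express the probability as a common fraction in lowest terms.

7/40

Multiply the conditional probabilities at each draw: 7/16 · 6/15 = 42/240 = 7/40.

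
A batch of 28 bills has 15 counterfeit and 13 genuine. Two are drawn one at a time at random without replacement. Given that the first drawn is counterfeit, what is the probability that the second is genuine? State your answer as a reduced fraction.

13/27

After removing one counterfeit, 27 remain: 14 counterfeit and 13 genuine.
So the probability the next is genuine is 13/27.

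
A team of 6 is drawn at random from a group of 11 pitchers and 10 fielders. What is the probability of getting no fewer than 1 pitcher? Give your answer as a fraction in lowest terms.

1287/1292

There are C(21,6) = 54264 ways to choose the 6.
The complement is all 6 are fielders: C(10,6) = 210.
Probability = 1 − 210/54264 = 54054/54264 = 1287/1292.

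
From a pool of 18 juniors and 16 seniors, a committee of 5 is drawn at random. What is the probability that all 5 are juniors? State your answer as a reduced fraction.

21/682

There are C(34,5) = 278256 possible selections.
Selections with all juniors: C(18,5) = 8568.
Probability = 8568/278256 = 21/682.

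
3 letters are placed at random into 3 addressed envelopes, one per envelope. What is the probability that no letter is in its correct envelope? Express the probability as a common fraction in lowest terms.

1/3

There are 3! = 6 assignments.
By inclusion-exclusion, assignments with no fixed points: C(3,0)·3! − C(3,1)·2! + C(3,2)·1! − C(3,3)·0! = 2.
Probability = 2/6 = 1/3.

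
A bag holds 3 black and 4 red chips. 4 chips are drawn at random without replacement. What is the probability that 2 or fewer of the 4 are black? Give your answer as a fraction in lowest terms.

31/35

Total selections: C(7,4) = 35.
The complement is exactly 3 black: C(3,3)·C(4,1) = 4.
Probability = 1 − 4/35 = 31/35.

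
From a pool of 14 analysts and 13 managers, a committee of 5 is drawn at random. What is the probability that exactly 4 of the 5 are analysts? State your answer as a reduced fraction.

1001/6210

There are C(27,5) = 80730 ways to choose 5 from 27.
Selections with exactly 4 analysts: choose 4 of the 14 analysts and 1 of the 13 managers, C(14,4)·C(13,1) = 1001·13 = 13013.
Probability = 13013/80730 = 1001/6210.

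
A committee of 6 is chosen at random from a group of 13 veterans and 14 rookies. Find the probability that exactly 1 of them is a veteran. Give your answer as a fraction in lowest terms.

Total number of selections: C(27,6) = 296010.
Selections with exactly 1 veteran: choose 1 of the 13 veterans and 5 of the 14 rookies, C(13,1)·C(14,5) = 13·2002 = 26026.
Probability = 26026/296010 = 91/1035.

91/1035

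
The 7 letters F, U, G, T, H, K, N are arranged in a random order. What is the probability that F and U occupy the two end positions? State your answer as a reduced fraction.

There are 7! = 5040 arrangements.
Place F and U at the ends in 2 ways, arrange the remaining 5 in 5! = 120 ways: 2·120 = 240.
Probability = 240/5040 = 1/21.

1/21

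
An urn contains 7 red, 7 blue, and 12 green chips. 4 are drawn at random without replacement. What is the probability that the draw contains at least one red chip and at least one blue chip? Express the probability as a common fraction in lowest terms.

There are C(26,4) = 14950 possible draws.
By inclusion-exclusion on the complements, draws missing all red or all blue: C(19,4) + C(19,4) − C(12,4) = 3876 + 3876 − 495 = 7257.
So draws with at least one of each: 14950 − 7257 = 7693, probability 7693/14950.

7693/14950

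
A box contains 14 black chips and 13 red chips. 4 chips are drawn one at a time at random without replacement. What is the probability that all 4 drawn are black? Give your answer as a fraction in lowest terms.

77/1350

Multiply the conditional probabilities at each draw: 14/27 · 13/26 · 12/25 · 11/24 = 24024/421200 = 77/1350.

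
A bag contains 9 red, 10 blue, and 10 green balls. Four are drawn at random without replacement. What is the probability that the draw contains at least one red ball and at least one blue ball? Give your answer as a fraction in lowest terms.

There are C(29,4) = 23751 possible draws.
By inclusion-exclusion on the complements, draws missing all red or all blue: C(20,4) + C(19,4) − C(10,4) = 4845 + 3876 − 210 = 8511.
So draws with at least one of each: 23751 − 8511 = 15240, probability 15240/23751 = 5080/7917.

5080/7917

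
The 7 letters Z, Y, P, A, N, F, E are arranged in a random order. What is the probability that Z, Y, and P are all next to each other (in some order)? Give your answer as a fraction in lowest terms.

1/7

There are 7! = 5040 arrangements.
Treat the three as one block: 5! placements × 3! orders within the block = 120·6 = 720.
Probability = 720/5040 = 1/7.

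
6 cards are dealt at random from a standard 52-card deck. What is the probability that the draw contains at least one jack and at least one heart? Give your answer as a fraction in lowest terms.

There are C(52,6) = 20358520 possible draws.
By inclusion-exclusion on the complements, draws missing all jacks or all hearts: C(48,6) + C(39,6) − C(36,6) = 12271512 + 3262623 − 1947792 = 13586343.
So draws with at least one of each: 20358520 − 13586343 = 6772177, probability 6772177/20358520.

6772177/20358520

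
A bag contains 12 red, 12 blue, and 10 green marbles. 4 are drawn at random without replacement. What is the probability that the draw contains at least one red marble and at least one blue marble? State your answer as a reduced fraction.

There are C(34,4) = 46376 possible draws.
By inclusion-exclusion on the complements, draws missing all red or all blue: C(22,4) + C(22,4) − C(10,4) = 7315 + 7315 − 210 = 14420.
So draws with at least one of each: 46376 − 14420 = 31956, probability 31956/46376 = 7989/11594.

7989/11594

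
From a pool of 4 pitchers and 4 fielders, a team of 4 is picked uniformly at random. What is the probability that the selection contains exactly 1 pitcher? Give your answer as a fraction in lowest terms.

The sample space is all 4-subsets of the 8: C(8,4) = 70.
Selections with exactly 1 pitcher: choose 1 of the 4 pitchers and 3 of the 4 fielders, C(4,1)·C(4,3) = 4·4 = 16.
Probability = 16/70 = 8/35.

8/35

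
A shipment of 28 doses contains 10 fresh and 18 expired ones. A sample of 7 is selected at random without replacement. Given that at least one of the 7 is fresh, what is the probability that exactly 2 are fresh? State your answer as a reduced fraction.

5355/16003

Work in counts. Selections with at least one fresh: C(28,7) − C(18,7) = 1184040 − 31824 = 1152216.
Of those, selections where exactly 2 are fresh: C(10,2)·C(18,5) = 45·8568 = 385560.
Conditional probability = 385560/1152216 = 5355/16003.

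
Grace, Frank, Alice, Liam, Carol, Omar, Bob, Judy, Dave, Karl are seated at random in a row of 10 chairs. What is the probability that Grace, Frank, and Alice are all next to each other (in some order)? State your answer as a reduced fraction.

1/15

There are 10! = 3628800 arrangements.
Treat the three as one block: 8! placements × 3! orders within the block = 40320·6 = 241920.
Probability = 241920/3628800 = 1/15.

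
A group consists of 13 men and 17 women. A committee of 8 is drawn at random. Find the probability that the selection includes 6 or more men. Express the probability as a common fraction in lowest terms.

There are C(30,8) = 5852925 ways to choose the 8.
Favorable selections (6 or more men): C(13,6)·C(17,2) + C(13,7)·C(17,1) + C(13,8)·C(17,0) = 233376 + 29172 + 1287 = 263835.
Probability = 263835/5852925 = 451/10005.

451/10005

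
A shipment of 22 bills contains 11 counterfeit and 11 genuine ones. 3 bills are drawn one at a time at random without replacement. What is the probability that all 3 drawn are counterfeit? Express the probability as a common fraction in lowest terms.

3/28

Multiply the conditional probabilities at each draw: 11/22 · 10/21 · 9/20 = 990/9240 = 3/28.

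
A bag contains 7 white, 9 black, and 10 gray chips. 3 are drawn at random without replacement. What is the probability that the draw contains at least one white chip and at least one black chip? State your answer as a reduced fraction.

There are C(26,3) = 2600 possible draws.
By inclusion-exclusion on the complements, draws missing all white or all black: C(19,3) + C(17,3) − C(10,3) = 969 + 680 − 120 = 1529.
So draws with at least one of each: 2600 − 1529 = 1071, probability 1071/2600.

1071/2600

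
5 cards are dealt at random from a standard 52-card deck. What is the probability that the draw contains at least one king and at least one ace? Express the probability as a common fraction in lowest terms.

There are C(52,5) = 2598960 possible draws.
By inclusion-exclusion on the complements, draws missing all kings or all aces: C(48,5) + C(48,5) − C(44,5) = 1712304 + 1712304 − 1086008 = 2338600.
So draws with at least one of each: 2598960 − 2338600 = 260360, probability 260360/2598960 = 6509/64974.

6509/64974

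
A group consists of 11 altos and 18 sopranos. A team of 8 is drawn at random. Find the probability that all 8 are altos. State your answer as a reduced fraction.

There are C(29,8) = 4292145 possible selections.
Selections with all altos: C(11,8) = 165.
Probability = 165/4292145 = 1/26013.

1/26013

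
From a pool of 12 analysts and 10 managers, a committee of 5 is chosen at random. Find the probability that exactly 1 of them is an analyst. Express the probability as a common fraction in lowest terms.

20/209

The sample space is all 5-subsets of the 22: C(22,5) = 26334.
Selections with exactly 1 analyst: choose 1 of the 12 analysts and 4 of the 10 managers, C(12,1)·C(10,4) = 12·210 = 2520.
Probability = 2520/26334 = 20/209.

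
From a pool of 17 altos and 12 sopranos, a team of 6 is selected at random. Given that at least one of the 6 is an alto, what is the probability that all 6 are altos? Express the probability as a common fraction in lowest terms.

13/498

Work in counts. Selections with at least one alto: C(29,6) − C(12,6) = 475020 − 924 = 474096.
Of those, selections where all 6 are altos: C(17,6) = 12376.
Conditional probability = 12376/474096 = 13/498.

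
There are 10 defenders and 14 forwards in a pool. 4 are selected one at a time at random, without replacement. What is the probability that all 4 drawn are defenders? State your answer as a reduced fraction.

5/253

Multiply the conditional probabilities at each draw: 10/24 · 9/23 · 8/22 · 7/21 = 5040/255024 = 5/253.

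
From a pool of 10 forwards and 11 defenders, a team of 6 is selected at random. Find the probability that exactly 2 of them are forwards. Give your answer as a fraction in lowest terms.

2475/9044

There are C(21,6) = 54264 ways to choose 6 from 21.
Selections with exactly 2 forwards: choose 2 of the 10 forwards and 4 of the 11 defenders, C(10,2)·C(11,4) = 45·330 = 14850.
Probability = 14850/54264 = 2475/9044.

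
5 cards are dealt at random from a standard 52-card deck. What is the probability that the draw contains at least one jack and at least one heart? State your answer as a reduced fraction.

There are C(52,5) = 2598960 possible draws.
By inclusion-exclusion on the complements, draws missing all jacks or all hearts: C(48,5) + C(39,5) − C(36,5) = 1712304 + 575757 − 376992 = 1911069.
So draws with at least one of each: 2598960 − 1911069 = 687891, probability 687891/2598960 = 229297/866320.

229297/866320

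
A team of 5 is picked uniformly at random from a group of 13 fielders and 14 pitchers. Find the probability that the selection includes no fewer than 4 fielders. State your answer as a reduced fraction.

869/6210

Total selections: C(27,5) = 80730.
Favorable selections (no fewer than 4 fielders): C(13,4)·C(14,1) + C(13,5)·C(14,0) = 10010 + 1287 = 11297.
Probability = 11297/80730 = 869/6210.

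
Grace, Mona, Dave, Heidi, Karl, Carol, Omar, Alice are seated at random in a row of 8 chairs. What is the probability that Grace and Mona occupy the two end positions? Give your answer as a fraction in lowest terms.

There are 8! = 40320 arrangements.
Place Grace and Mona at the ends in 2 ways, arrange the remaining 6 in 6! = 720 ways: 2·720 = 1440.
Probability = 1440/40320 = 1/28.

1/28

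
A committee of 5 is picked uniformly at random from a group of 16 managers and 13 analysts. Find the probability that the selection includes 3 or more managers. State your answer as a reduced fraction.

Total selections: C(29,5) = 118755.
Favorable selections (3 or more managers): C(16,3)·C(13,2) + C(16,4)·C(13,1) + C(16,5)·C(13,0) = 43680 + 23660 + 4368 = 71708.
Probability = 71708/118755 = 788/1305.

788/1305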